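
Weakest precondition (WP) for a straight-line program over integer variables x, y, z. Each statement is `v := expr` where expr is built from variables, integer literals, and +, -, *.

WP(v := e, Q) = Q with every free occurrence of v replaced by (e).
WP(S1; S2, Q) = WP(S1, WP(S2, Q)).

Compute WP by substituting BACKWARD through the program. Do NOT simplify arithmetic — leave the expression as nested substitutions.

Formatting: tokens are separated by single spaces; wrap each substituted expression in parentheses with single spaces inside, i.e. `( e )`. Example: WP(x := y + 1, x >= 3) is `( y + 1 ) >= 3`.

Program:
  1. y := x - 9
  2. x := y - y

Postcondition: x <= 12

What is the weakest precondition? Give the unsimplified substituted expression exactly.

post: x <= 12
stmt 2: x := y - y  -- replace 1 occurrence(s) of x with (y - y)
  => ( y - y ) <= 12
stmt 1: y := x - 9  -- replace 2 occurrence(s) of y with (x - 9)
  => ( ( x - 9 ) - ( x - 9 ) ) <= 12

Answer: ( ( x - 9 ) - ( x - 9 ) ) <= 12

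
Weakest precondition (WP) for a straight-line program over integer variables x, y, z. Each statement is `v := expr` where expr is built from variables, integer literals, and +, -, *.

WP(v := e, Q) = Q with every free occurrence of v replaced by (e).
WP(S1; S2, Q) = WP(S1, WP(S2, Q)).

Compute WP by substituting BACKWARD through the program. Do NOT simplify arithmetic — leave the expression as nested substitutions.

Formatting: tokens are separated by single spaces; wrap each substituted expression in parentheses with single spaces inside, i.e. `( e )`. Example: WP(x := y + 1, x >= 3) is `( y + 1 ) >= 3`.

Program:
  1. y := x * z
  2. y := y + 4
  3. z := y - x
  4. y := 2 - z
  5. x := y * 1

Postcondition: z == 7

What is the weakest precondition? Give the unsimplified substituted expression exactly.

post: z == 7
stmt 5: x := y * 1  -- replace 0 occurrence(s) of x with (y * 1)
  => z == 7
stmt 4: y := 2 - z  -- replace 0 occurrence(s) of y with (2 - z)
  => z == 7
stmt 3: z := y - x  -- replace 1 occurrence(s) of z with (y - x)
  => ( y - x ) == 7
stmt 2: y := y + 4  -- replace 1 occurrence(s) of y with (y + 4)
  => ( ( y + 4 ) - x ) == 7
stmt 1: y := x * z  -- replace 1 occurrence(s) of y with (x * z)
  => ( ( ( x * z ) + 4 ) - x ) == 7

Answer: ( ( ( x * z ) + 4 ) - x ) == 7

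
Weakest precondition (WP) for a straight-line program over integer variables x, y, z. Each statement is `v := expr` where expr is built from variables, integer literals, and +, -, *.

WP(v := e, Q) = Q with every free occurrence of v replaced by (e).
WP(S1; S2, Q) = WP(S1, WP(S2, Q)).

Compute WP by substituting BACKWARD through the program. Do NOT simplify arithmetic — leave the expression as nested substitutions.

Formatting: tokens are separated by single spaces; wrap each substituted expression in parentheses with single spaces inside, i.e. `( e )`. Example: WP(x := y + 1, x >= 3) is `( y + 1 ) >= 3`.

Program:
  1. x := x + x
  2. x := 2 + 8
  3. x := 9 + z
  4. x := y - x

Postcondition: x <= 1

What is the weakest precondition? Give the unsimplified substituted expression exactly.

Answer: ( y - ( 9 + z ) ) <= 1

Derivation:
post: x <= 1
stmt 4: x := y - x  -- replace 1 occurrence(s) of x with (y - x)
  => ( y - x ) <= 1
stmt 3: x := 9 + z  -- replace 1 occurrence(s) of x with (9 + z)
  => ( y - ( 9 + z ) ) <= 1
stmt 2: x := 2 + 8  -- replace 0 occurrence(s) of x with (2 + 8)
  => ( y - ( 9 + z ) ) <= 1
stmt 1: x := x + x  -- replace 0 occurrence(s) of x with (x + x)
  => ( y - ( 9 + z ) ) <= 1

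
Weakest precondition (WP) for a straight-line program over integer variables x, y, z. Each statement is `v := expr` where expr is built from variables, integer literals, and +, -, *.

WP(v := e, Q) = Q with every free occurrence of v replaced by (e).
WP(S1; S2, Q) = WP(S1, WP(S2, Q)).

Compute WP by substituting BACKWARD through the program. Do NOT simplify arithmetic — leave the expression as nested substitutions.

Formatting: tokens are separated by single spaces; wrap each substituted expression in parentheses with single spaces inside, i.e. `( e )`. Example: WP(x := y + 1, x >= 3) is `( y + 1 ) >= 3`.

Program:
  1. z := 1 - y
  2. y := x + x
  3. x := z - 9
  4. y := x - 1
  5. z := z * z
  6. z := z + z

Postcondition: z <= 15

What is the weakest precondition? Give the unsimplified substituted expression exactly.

Answer: ( ( ( 1 - y ) * ( 1 - y ) ) + ( ( 1 - y ) * ( 1 - y ) ) ) <= 15

Derivation:
post: z <= 15
stmt 6: z := z + z  -- replace 1 occurrence(s) of z with (z + z)
  => ( z + z ) <= 15
stmt 5: z := z * z  -- replace 2 occurrence(s) of z with (z * z)
  => ( ( z * z ) + ( z * z ) ) <= 15
stmt 4: y := x - 1  -- replace 0 occurrence(s) of y with (x - 1)
  => ( ( z * z ) + ( z * z ) ) <= 15
stmt 3: x := z - 9  -- replace 0 occurrence(s) of x with (z - 9)
  => ( ( z * z ) + ( z * z ) ) <= 15
stmt 2: y := x + x  -- replace 0 occurrence(s) of y with (x + x)
  => ( ( z * z ) + ( z * z ) ) <= 15
stmt 1: z := 1 - y  -- replace 4 occurrence(s) of z with (1 - y)
  => ( ( ( 1 - y ) * ( 1 - y ) ) + ( ( 1 - y ) * ( 1 - y ) ) ) <= 15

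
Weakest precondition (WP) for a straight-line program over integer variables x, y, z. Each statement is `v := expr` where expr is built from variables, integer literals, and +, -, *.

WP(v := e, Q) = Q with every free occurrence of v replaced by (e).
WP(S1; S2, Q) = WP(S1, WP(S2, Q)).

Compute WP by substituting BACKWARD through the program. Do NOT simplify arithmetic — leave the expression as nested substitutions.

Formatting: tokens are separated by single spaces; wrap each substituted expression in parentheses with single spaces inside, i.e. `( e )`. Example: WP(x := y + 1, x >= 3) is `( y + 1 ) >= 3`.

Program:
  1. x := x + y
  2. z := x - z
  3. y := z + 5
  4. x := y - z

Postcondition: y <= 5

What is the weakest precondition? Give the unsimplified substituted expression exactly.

post: y <= 5
stmt 4: x := y - z  -- replace 0 occurrence(s) of x with (y - z)
  => y <= 5
stmt 3: y := z + 5  -- replace 1 occurrence(s) of y with (z + 5)
  => ( z + 5 ) <= 5
stmt 2: z := x - z  -- replace 1 occurrence(s) of z with (x - z)
  => ( ( x - z ) + 5 ) <= 5
stmt 1: x := x + y  -- replace 1 occurrence(s) of x with (x + y)
  => ( ( ( x + y ) - z ) + 5 ) <= 5

Answer: ( ( ( x + y ) - z ) + 5 ) <= 5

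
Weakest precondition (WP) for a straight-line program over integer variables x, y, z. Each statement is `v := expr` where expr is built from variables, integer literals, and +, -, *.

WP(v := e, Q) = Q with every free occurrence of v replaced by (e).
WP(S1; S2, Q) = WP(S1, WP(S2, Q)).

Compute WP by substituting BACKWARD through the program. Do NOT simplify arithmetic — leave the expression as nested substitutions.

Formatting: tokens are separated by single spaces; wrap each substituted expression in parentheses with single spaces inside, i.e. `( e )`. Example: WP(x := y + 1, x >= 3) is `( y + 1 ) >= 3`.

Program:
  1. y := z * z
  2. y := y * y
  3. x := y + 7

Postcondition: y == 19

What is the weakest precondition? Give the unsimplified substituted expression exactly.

Answer: ( ( z * z ) * ( z * z ) ) == 19

Derivation:
post: y == 19
stmt 3: x := y + 7  -- replace 0 occurrence(s) of x with (y + 7)
  => y == 19
stmt 2: y := y * y  -- replace 1 occurrence(s) of y with (y * y)
  => ( y * y ) == 19
stmt 1: y := z * z  -- replace 2 occurrence(s) of y with (z * z)
  => ( ( z * z ) * ( z * z ) ) == 19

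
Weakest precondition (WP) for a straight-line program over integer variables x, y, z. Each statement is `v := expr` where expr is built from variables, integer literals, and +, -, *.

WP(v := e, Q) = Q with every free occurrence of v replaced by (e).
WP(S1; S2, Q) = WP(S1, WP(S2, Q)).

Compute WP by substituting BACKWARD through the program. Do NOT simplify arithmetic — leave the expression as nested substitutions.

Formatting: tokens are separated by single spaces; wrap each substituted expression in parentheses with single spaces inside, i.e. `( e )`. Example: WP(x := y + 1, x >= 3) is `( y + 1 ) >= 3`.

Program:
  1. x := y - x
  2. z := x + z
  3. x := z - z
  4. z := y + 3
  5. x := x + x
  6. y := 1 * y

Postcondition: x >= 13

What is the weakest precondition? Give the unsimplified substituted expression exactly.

Answer: ( ( ( ( y - x ) + z ) - ( ( y - x ) + z ) ) + ( ( ( y - x ) + z ) - ( ( y - x ) + z ) ) ) >= 13

Derivation:
post: x >= 13
stmt 6: y := 1 * y  -- replace 0 occurrence(s) of y with (1 * y)
  => x >= 13
stmt 5: x := x + x  -- replace 1 occurrence(s) of x with (x + x)
  => ( x + x ) >= 13
stmt 4: z := y + 3  -- replace 0 occurrence(s) of z with (y + 3)
  => ( x + x ) >= 13
stmt 3: x := z - z  -- replace 2 occurrence(s) of x with (z - z)
  => ( ( z - z ) + ( z - z ) ) >= 13
stmt 2: z := x + z  -- replace 4 occurrence(s) of z with (x + z)
  => ( ( ( x + z ) - ( x + z ) ) + ( ( x + z ) - ( x + z ) ) ) >= 13
stmt 1: x := y - x  -- replace 4 occurrence(s) of x with (y - x)
  => ( ( ( ( y - x ) + z ) - ( ( y - x ) + z ) ) + ( ( ( y - x ) + z ) - ( ( y - x ) + z ) ) ) >= 13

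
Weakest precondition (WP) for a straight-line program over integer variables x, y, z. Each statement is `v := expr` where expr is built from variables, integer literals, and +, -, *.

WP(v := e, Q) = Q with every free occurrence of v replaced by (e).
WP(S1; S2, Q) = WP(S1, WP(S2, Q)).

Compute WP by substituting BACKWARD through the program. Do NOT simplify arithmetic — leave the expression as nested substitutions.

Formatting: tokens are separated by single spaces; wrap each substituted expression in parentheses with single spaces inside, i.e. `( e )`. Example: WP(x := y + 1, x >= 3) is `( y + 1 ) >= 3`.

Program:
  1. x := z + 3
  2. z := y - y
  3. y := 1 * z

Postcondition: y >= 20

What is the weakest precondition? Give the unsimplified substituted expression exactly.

post: y >= 20
stmt 3: y := 1 * z  -- replace 1 occurrence(s) of y with (1 * z)
  => ( 1 * z ) >= 20
stmt 2: z := y - y  -- replace 1 occurrence(s) of z with (y - y)
  => ( 1 * ( y - y ) ) >= 20
stmt 1: x := z + 3  -- replace 0 occurrence(s) of x with (z + 3)
  => ( 1 * ( y - y ) ) >= 20

Answer: ( 1 * ( y - y ) ) >= 20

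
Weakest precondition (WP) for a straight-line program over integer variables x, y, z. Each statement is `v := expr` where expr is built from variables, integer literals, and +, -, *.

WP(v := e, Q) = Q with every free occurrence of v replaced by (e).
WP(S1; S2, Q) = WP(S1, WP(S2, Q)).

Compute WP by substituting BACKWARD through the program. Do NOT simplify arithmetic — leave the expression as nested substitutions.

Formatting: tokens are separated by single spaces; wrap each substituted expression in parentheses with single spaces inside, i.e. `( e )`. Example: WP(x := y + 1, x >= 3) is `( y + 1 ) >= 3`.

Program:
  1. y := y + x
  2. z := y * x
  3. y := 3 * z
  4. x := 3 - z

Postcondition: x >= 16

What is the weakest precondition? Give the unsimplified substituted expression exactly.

Answer: ( 3 - ( ( y + x ) * x ) ) >= 16

Derivation:
post: x >= 16
stmt 4: x := 3 - z  -- replace 1 occurrence(s) of x with (3 - z)
  => ( 3 - z ) >= 16
stmt 3: y := 3 * z  -- replace 0 occurrence(s) of y with (3 * z)
  => ( 3 - z ) >= 16
stmt 2: z := y * x  -- replace 1 occurrence(s) of z with (y * x)
  => ( 3 - ( y * x ) ) >= 16
stmt 1: y := y + x  -- replace 1 occurrence(s) of y with (y + x)
  => ( 3 - ( ( y + x ) * x ) ) >= 16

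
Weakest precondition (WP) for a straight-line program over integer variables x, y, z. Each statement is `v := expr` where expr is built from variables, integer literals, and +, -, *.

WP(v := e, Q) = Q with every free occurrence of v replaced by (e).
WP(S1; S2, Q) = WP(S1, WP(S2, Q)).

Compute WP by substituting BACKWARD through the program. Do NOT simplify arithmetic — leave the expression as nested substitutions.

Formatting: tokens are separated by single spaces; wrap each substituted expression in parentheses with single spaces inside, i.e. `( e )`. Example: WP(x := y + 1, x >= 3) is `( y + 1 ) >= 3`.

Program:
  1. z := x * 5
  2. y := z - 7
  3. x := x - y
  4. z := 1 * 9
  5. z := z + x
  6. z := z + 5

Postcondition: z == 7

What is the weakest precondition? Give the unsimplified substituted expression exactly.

Answer: ( ( ( 1 * 9 ) + ( x - ( ( x * 5 ) - 7 ) ) ) + 5 ) == 7

Derivation:
post: z == 7
stmt 6: z := z + 5  -- replace 1 occurrence(s) of z with (z + 5)
  => ( z + 5 ) == 7
stmt 5: z := z + x  -- replace 1 occurrence(s) of z with (z + x)
  => ( ( z + x ) + 5 ) == 7
stmt 4: z := 1 * 9  -- replace 1 occurrence(s) of z with (1 * 9)
  => ( ( ( 1 * 9 ) + x ) + 5 ) == 7
stmt 3: x := x - y  -- replace 1 occurrence(s) of x with (x - y)
  => ( ( ( 1 * 9 ) + ( x - y ) ) + 5 ) == 7
stmt 2: y := z - 7  -- replace 1 occurrence(s) of y with (z - 7)
  => ( ( ( 1 * 9 ) + ( x - ( z - 7 ) ) ) + 5 ) == 7
stmt 1: z := x * 5  -- replace 1 occurrence(s) of z with (x * 5)
  => ( ( ( 1 * 9 ) + ( x - ( ( x * 5 ) - 7 ) ) ) + 5 ) == 7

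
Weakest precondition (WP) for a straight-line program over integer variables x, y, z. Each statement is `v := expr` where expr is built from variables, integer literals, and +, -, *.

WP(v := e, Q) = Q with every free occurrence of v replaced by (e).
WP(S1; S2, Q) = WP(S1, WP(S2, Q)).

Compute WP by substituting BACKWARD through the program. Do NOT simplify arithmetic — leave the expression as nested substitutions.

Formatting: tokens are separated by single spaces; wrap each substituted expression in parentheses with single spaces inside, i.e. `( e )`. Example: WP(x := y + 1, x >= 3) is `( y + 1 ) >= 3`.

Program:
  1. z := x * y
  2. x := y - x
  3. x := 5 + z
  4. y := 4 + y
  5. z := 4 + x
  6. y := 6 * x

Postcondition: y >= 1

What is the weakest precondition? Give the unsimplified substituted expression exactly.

Answer: ( 6 * ( 5 + ( x * y ) ) ) >= 1

Derivation:
post: y >= 1
stmt 6: y := 6 * x  -- replace 1 occurrence(s) of y with (6 * x)
  => ( 6 * x ) >= 1
stmt 5: z := 4 + x  -- replace 0 occurrence(s) of z with (4 + x)
  => ( 6 * x ) >= 1
stmt 4: y := 4 + y  -- replace 0 occurrence(s) of y with (4 + y)
  => ( 6 * x ) >= 1
stmt 3: x := 5 + z  -- replace 1 occurrence(s) of x with (5 + z)
  => ( 6 * ( 5 + z ) ) >= 1
stmt 2: x := y - x  -- replace 0 occurrence(s) of x with (y - x)
  => ( 6 * ( 5 + z ) ) >= 1
stmt 1: z := x * y  -- replace 1 occurrence(s) of z with (x * y)
  => ( 6 * ( 5 + ( x * y ) ) ) >= 1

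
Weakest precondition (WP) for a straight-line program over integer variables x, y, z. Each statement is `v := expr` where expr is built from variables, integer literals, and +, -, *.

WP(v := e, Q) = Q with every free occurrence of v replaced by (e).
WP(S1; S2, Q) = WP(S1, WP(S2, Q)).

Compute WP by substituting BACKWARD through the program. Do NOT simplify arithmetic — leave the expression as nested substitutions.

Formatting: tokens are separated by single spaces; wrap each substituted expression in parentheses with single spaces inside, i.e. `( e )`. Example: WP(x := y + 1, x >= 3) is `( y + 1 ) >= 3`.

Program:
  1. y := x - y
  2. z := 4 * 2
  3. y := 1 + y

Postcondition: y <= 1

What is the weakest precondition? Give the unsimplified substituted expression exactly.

post: y <= 1
stmt 3: y := 1 + y  -- replace 1 occurrence(s) of y with (1 + y)
  => ( 1 + y ) <= 1
stmt 2: z := 4 * 2  -- replace 0 occurrence(s) of z with (4 * 2)
  => ( 1 + y ) <= 1
stmt 1: y := x - y  -- replace 1 occurrence(s) of y with (x - y)
  => ( 1 + ( x - y ) ) <= 1

Answer: ( 1 + ( x - y ) ) <= 1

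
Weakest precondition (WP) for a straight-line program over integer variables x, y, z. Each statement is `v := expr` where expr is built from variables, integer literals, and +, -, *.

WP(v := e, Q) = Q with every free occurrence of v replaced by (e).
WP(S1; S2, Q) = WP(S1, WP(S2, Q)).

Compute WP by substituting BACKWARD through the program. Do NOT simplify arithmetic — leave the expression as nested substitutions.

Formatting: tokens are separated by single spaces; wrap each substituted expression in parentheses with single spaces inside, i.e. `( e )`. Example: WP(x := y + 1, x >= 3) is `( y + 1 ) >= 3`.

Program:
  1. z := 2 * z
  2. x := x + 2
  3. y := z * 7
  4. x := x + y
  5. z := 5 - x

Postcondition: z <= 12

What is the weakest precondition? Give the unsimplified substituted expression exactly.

post: z <= 12
stmt 5: z := 5 - x  -- replace 1 occurrence(s) of z with (5 - x)
  => ( 5 - x ) <= 12
stmt 4: x := x + y  -- replace 1 occurrence(s) of x with (x + y)
  => ( 5 - ( x + y ) ) <= 12
stmt 3: y := z * 7  -- replace 1 occurrence(s) of y with (z * 7)
  => ( 5 - ( x + ( z * 7 ) ) ) <= 12
stmt 2: x := x + 2  -- replace 1 occurrence(s) of x with (x + 2)
  => ( 5 - ( ( x + 2 ) + ( z * 7 ) ) ) <= 12
stmt 1: z := 2 * z  -- replace 1 occurrence(s) of z with (2 * z)
  => ( 5 - ( ( x + 2 ) + ( ( 2 * z ) * 7 ) ) ) <= 12

Answer: ( 5 - ( ( x + 2 ) + ( ( 2 * z ) * 7 ) ) ) <= 12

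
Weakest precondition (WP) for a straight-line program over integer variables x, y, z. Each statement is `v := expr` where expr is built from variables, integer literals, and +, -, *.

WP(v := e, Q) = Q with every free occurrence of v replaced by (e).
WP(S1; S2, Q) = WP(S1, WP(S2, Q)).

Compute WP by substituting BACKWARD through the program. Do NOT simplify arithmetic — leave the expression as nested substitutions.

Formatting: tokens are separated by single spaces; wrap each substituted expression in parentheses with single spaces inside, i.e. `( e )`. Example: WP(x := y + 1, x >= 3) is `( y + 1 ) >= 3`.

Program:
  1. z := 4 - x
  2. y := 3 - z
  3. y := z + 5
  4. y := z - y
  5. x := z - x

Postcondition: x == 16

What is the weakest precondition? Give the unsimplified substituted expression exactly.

Answer: ( ( 4 - x ) - x ) == 16

Derivation:
post: x == 16
stmt 5: x := z - x  -- replace 1 occurrence(s) of x with (z - x)
  => ( z - x ) == 16
stmt 4: y := z - y  -- replace 0 occurrence(s) of y with (z - y)
  => ( z - x ) == 16
stmt 3: y := z + 5  -- replace 0 occurrence(s) of y with (z + 5)
  => ( z - x ) == 16
stmt 2: y := 3 - z  -- replace 0 occurrence(s) of y with (3 - z)
  => ( z - x ) == 16
stmt 1: z := 4 - x  -- replace 1 occurrence(s) of z with (4 - x)
  => ( ( 4 - x ) - x ) == 16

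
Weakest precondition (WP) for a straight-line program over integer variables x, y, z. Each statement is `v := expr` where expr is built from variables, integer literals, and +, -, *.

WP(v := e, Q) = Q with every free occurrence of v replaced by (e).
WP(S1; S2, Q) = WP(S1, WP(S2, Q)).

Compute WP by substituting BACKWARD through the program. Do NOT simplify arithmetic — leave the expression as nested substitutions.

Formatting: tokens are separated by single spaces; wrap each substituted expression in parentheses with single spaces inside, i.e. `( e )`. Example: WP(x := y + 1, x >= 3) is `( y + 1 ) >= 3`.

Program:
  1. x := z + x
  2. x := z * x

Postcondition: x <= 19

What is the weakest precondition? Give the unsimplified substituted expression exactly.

post: x <= 19
stmt 2: x := z * x  -- replace 1 occurrence(s) of x with (z * x)
  => ( z * x ) <= 19
stmt 1: x := z + x  -- replace 1 occurrence(s) of x with (z + x)
  => ( z * ( z + x ) ) <= 19

Answer: ( z * ( z + x ) ) <= 19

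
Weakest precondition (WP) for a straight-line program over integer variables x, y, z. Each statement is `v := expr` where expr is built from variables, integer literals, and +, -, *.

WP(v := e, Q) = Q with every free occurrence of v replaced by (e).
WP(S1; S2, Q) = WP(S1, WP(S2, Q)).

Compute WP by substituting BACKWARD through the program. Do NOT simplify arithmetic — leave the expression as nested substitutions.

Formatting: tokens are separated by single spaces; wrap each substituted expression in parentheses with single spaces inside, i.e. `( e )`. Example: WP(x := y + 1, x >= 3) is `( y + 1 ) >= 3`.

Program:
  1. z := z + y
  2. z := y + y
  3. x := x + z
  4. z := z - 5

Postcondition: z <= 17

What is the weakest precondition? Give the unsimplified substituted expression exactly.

Answer: ( ( y + y ) - 5 ) <= 17

Derivation:
post: z <= 17
stmt 4: z := z - 5  -- replace 1 occurrence(s) of z with (z - 5)
  => ( z - 5 ) <= 17
stmt 3: x := x + z  -- replace 0 occurrence(s) of x with (x + z)
  => ( z - 5 ) <= 17
stmt 2: z := y + y  -- replace 1 occurrence(s) of z with (y + y)
  => ( ( y + y ) - 5 ) <= 17
stmt 1: z := z + y  -- replace 0 occurrence(s) of z with (z + y)
  => ( ( y + y ) - 5 ) <= 17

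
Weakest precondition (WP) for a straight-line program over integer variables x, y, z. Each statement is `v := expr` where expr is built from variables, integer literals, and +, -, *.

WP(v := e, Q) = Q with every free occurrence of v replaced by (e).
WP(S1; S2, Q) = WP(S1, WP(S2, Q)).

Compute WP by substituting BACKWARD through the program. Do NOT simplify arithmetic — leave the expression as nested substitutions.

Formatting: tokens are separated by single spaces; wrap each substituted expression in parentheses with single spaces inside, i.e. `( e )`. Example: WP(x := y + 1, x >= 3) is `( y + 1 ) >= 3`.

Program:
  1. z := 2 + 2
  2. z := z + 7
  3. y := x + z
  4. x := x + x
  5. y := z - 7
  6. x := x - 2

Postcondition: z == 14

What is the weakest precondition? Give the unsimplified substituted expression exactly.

post: z == 14
stmt 6: x := x - 2  -- replace 0 occurrence(s) of x with (x - 2)
  => z == 14
stmt 5: y := z - 7  -- replace 0 occurrence(s) of y with (z - 7)
  => z == 14
stmt 4: x := x + x  -- replace 0 occurrence(s) of x with (x + x)
  => z == 14
stmt 3: y := x + z  -- replace 0 occurrence(s) of y with (x + z)
  => z == 14
stmt 2: z := z + 7  -- replace 1 occurrence(s) of z with (z + 7)
  => ( z + 7 ) == 14
stmt 1: z := 2 + 2  -- replace 1 occurrence(s) of z with (2 + 2)
  => ( ( 2 + 2 ) + 7 ) == 14

Answer: ( ( 2 + 2 ) + 7 ) == 14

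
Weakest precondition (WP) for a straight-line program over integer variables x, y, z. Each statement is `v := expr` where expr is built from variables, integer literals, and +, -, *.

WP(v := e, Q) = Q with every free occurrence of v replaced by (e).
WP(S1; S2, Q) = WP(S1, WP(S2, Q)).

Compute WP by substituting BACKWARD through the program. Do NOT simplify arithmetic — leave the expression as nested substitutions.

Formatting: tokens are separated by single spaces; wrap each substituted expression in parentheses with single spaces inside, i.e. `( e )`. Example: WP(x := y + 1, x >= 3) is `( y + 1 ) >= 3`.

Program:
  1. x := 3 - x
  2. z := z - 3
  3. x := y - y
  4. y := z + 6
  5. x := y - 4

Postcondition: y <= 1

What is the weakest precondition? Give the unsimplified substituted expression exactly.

post: y <= 1
stmt 5: x := y - 4  -- replace 0 occurrence(s) of x with (y - 4)
  => y <= 1
stmt 4: y := z + 6  -- replace 1 occurrence(s) of y with (z + 6)
  => ( z + 6 ) <= 1
stmt 3: x := y - y  -- replace 0 occurrence(s) of x with (y - y)
  => ( z + 6 ) <= 1
stmt 2: z := z - 3  -- replace 1 occurrence(s) of z with (z - 3)
  => ( ( z - 3 ) + 6 ) <= 1
stmt 1: x := 3 - x  -- replace 0 occurrence(s) of x with (3 - x)
  => ( ( z - 3 ) + 6 ) <= 1

Answer: ( ( z - 3 ) + 6 ) <= 1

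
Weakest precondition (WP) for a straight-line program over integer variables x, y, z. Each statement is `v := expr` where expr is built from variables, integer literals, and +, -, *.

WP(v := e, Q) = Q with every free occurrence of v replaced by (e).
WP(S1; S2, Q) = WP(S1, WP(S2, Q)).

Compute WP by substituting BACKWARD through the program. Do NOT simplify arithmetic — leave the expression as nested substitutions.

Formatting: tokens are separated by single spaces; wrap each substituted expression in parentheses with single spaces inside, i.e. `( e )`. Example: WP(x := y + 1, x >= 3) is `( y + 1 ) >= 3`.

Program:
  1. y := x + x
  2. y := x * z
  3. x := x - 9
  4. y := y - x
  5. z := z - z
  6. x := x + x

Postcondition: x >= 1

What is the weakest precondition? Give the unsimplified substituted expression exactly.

Answer: ( ( x - 9 ) + ( x - 9 ) ) >= 1

Derivation:
post: x >= 1
stmt 6: x := x + x  -- replace 1 occurrence(s) of x with (x + x)
  => ( x + x ) >= 1
stmt 5: z := z - z  -- replace 0 occurrence(s) of z with (z - z)
  => ( x + x ) >= 1
stmt 4: y := y - x  -- replace 0 occurrence(s) of y with (y - x)
  => ( x + x ) >= 1
stmt 3: x := x - 9  -- replace 2 occurrence(s) of x with (x - 9)
  => ( ( x - 9 ) + ( x - 9 ) ) >= 1
stmt 2: y := x * z  -- replace 0 occurrence(s) of y with (x * z)
  => ( ( x - 9 ) + ( x - 9 ) ) >= 1
stmt 1: y := x + x  -- replace 0 occurrence(s) of y with (x + x)
  => ( ( x - 9 ) + ( x - 9 ) ) >= 1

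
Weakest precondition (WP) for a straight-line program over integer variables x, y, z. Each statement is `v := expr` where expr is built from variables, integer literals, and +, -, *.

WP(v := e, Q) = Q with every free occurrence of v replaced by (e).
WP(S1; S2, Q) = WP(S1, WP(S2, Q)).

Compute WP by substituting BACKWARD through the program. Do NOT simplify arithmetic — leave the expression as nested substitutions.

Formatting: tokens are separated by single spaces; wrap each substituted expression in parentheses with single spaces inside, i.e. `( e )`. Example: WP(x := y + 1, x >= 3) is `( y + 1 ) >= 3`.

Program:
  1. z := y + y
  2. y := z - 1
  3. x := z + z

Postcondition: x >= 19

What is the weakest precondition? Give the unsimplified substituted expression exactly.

Answer: ( ( y + y ) + ( y + y ) ) >= 19

Derivation:
post: x >= 19
stmt 3: x := z + z  -- replace 1 occurrence(s) of x with (z + z)
  => ( z + z ) >= 19
stmt 2: y := z - 1  -- replace 0 occurrence(s) of y with (z - 1)
  => ( z + z ) >= 19
stmt 1: z := y + y  -- replace 2 occurrence(s) of z with (y + y)
  => ( ( y + y ) + ( y + y ) ) >= 19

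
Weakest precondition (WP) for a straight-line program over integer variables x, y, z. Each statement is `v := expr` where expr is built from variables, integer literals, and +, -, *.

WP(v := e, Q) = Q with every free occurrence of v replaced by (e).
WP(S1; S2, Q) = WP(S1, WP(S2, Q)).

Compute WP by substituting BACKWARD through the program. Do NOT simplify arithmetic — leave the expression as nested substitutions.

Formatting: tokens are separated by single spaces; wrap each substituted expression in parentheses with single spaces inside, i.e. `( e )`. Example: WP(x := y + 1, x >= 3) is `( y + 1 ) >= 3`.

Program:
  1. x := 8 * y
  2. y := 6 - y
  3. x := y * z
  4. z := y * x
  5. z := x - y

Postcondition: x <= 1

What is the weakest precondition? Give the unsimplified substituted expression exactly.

post: x <= 1
stmt 5: z := x - y  -- replace 0 occurrence(s) of z with (x - y)
  => x <= 1
stmt 4: z := y * x  -- replace 0 occurrence(s) of z with (y * x)
  => x <= 1
stmt 3: x := y * z  -- replace 1 occurrence(s) of x with (y * z)
  => ( y * z ) <= 1
stmt 2: y := 6 - y  -- replace 1 occurrence(s) of y with (6 - y)
  => ( ( 6 - y ) * z ) <= 1
stmt 1: x := 8 * y  -- replace 0 occurrence(s) of x with (8 * y)
  => ( ( 6 - y ) * z ) <= 1

Answer: ( ( 6 - y ) * z ) <= 1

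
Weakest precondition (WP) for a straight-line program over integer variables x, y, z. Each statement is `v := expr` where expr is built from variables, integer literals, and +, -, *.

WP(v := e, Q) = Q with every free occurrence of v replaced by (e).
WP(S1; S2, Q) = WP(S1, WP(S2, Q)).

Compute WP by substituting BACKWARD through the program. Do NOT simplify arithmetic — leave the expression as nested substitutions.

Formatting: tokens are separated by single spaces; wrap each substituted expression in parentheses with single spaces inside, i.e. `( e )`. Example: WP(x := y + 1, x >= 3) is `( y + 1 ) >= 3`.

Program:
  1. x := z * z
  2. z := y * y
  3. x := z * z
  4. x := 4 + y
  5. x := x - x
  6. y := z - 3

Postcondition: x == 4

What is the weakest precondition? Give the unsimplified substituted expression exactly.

post: x == 4
stmt 6: y := z - 3  -- replace 0 occurrence(s) of y with (z - 3)
  => x == 4
stmt 5: x := x - x  -- replace 1 occurrence(s) of x with (x - x)
  => ( x - x ) == 4
stmt 4: x := 4 + y  -- replace 2 occurrence(s) of x with (4 + y)
  => ( ( 4 + y ) - ( 4 + y ) ) == 4
stmt 3: x := z * z  -- replace 0 occurrence(s) of x with (z * z)
  => ( ( 4 + y ) - ( 4 + y ) ) == 4
stmt 2: z := y * y  -- replace 0 occurrence(s) of z with (y * y)
  => ( ( 4 + y ) - ( 4 + y ) ) == 4
stmt 1: x := z * z  -- replace 0 occurrence(s) of x with (z * z)
  => ( ( 4 + y ) - ( 4 + y ) ) == 4

Answer: ( ( 4 + y ) - ( 4 + y ) ) == 4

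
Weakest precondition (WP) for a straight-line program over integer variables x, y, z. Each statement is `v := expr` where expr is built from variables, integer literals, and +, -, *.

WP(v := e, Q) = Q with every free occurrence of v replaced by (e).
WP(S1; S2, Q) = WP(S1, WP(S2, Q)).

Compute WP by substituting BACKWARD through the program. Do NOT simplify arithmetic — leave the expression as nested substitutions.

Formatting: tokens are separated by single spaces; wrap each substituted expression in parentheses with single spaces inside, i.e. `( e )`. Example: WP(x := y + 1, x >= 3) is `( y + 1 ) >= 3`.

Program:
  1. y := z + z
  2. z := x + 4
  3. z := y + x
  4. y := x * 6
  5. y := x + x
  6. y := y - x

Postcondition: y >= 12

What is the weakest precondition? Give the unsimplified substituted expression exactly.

Answer: ( ( x + x ) - x ) >= 12

Derivation:
post: y >= 12
stmt 6: y := y - x  -- replace 1 occurrence(s) of y with (y - x)
  => ( y - x ) >= 12
stmt 5: y := x + x  -- replace 1 occurrence(s) of y with (x + x)
  => ( ( x + x ) - x ) >= 12
stmt 4: y := x * 6  -- replace 0 occurrence(s) of y with (x * 6)
  => ( ( x + x ) - x ) >= 12
stmt 3: z := y + x  -- replace 0 occurrence(s) of z with (y + x)
  => ( ( x + x ) - x ) >= 12
stmt 2: z := x + 4  -- replace 0 occurrence(s) of z with (x + 4)
  => ( ( x + x ) - x ) >= 12
stmt 1: y := z + z  -- replace 0 occurrence(s) of y with (z + z)
  => ( ( x + x ) - x ) >= 12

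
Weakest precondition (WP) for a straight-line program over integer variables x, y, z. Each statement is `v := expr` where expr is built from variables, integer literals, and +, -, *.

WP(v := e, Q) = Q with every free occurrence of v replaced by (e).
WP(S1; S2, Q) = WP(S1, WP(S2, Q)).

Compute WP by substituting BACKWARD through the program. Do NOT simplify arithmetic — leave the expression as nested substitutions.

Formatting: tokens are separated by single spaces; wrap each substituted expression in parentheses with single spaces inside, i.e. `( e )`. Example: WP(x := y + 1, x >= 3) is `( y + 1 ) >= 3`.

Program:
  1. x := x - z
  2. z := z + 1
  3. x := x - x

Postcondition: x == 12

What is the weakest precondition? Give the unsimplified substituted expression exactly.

post: x == 12
stmt 3: x := x - x  -- replace 1 occurrence(s) of x with (x - x)
  => ( x - x ) == 12
stmt 2: z := z + 1  -- replace 0 occurrence(s) of z with (z + 1)
  => ( x - x ) == 12
stmt 1: x := x - z  -- replace 2 occurrence(s) of x with (x - z)
  => ( ( x - z ) - ( x - z ) ) == 12

Answer: ( ( x - z ) - ( x - z ) ) == 12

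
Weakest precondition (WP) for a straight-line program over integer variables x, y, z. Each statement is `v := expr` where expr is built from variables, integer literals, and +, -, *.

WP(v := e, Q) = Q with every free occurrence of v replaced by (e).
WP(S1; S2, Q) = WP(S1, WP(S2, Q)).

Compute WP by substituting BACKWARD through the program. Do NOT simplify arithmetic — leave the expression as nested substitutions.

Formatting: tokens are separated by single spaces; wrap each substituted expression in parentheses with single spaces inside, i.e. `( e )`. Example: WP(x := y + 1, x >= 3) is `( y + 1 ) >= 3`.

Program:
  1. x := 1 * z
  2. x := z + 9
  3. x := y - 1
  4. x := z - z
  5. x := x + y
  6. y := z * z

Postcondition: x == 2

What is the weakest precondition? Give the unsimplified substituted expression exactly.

post: x == 2
stmt 6: y := z * z  -- replace 0 occurrence(s) of y with (z * z)
  => x == 2
stmt 5: x := x + y  -- replace 1 occurrence(s) of x with (x + y)
  => ( x + y ) == 2
stmt 4: x := z - z  -- replace 1 occurrence(s) of x with (z - z)
  => ( ( z - z ) + y ) == 2
stmt 3: x := y - 1  -- replace 0 occurrence(s) of x with (y - 1)
  => ( ( z - z ) + y ) == 2
stmt 2: x := z + 9  -- replace 0 occurrence(s) of x with (z + 9)
  => ( ( z - z ) + y ) == 2
stmt 1: x := 1 * z  -- replace 0 occurrence(s) of x with (1 * z)
  => ( ( z - z ) + y ) == 2

Answer: ( ( z - z ) + y ) == 2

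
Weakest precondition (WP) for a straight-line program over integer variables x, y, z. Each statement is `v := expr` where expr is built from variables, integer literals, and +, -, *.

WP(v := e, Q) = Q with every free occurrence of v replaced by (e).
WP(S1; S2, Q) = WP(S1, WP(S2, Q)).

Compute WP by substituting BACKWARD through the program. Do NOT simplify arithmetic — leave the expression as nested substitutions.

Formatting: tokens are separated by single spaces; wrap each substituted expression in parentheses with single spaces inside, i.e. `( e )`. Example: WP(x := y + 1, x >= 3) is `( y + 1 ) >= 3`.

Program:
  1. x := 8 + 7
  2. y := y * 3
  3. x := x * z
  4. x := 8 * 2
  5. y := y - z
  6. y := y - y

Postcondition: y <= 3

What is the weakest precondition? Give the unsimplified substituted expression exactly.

post: y <= 3
stmt 6: y := y - y  -- replace 1 occurrence(s) of y with (y - y)
  => ( y - y ) <= 3
stmt 5: y := y - z  -- replace 2 occurrence(s) of y with (y - z)
  => ( ( y - z ) - ( y - z ) ) <= 3
stmt 4: x := 8 * 2  -- replace 0 occurrence(s) of x with (8 * 2)
  => ( ( y - z ) - ( y - z ) ) <= 3
stmt 3: x := x * z  -- replace 0 occurrence(s) of x with (x * z)
  => ( ( y - z ) - ( y - z ) ) <= 3
stmt 2: y := y * 3  -- replace 2 occurrence(s) of y with (y * 3)
  => ( ( ( y * 3 ) - z ) - ( ( y * 3 ) - z ) ) <= 3
stmt 1: x := 8 + 7  -- replace 0 occurrence(s) of x with (8 + 7)
  => ( ( ( y * 3 ) - z ) - ( ( y * 3 ) - z ) ) <= 3

Answer: ( ( ( y * 3 ) - z ) - ( ( y * 3 ) - z ) ) <= 3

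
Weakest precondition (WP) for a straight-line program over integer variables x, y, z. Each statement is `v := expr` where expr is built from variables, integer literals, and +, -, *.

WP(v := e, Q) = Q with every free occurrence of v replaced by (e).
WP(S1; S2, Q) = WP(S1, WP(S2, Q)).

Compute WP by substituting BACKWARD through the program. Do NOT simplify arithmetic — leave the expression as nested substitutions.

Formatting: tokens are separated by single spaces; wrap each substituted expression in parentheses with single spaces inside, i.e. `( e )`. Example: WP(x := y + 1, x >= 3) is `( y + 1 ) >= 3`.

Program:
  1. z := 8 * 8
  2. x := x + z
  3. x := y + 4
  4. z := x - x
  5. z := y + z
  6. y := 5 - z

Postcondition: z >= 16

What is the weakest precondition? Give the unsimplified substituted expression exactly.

post: z >= 16
stmt 6: y := 5 - z  -- replace 0 occurrence(s) of y with (5 - z)
  => z >= 16
stmt 5: z := y + z  -- replace 1 occurrence(s) of z with (y + z)
  => ( y + z ) >= 16
stmt 4: z := x - x  -- replace 1 occurrence(s) of z with (x - x)
  => ( y + ( x - x ) ) >= 16
stmt 3: x := y + 4  -- replace 2 occurrence(s) of x with (y + 4)
  => ( y + ( ( y + 4 ) - ( y + 4 ) ) ) >= 16
stmt 2: x := x + z  -- replace 0 occurrence(s) of x with (x + z)
  => ( y + ( ( y + 4 ) - ( y + 4 ) ) ) >= 16
stmt 1: z := 8 * 8  -- replace 0 occurrence(s) of z with (8 * 8)
  => ( y + ( ( y + 4 ) - ( y + 4 ) ) ) >= 16

Answer: ( y + ( ( y + 4 ) - ( y + 4 ) ) ) >= 16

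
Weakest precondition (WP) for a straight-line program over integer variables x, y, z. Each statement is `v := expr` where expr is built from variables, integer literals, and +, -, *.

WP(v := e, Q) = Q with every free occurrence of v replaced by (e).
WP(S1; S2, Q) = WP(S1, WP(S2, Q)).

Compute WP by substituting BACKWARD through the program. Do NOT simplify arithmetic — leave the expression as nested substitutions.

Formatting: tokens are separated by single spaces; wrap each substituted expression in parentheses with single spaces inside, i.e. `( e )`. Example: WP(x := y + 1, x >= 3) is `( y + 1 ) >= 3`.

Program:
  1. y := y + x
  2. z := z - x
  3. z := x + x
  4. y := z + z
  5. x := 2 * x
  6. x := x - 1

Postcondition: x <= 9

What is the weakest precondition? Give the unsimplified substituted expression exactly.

Answer: ( ( 2 * x ) - 1 ) <= 9

Derivation:
post: x <= 9
stmt 6: x := x - 1  -- replace 1 occurrence(s) of x with (x - 1)
  => ( x - 1 ) <= 9
stmt 5: x := 2 * x  -- replace 1 occurrence(s) of x with (2 * x)
  => ( ( 2 * x ) - 1 ) <= 9
stmt 4: y := z + z  -- replace 0 occurrence(s) of y with (z + z)
  => ( ( 2 * x ) - 1 ) <= 9
stmt 3: z := x + x  -- replace 0 occurrence(s) of z with (x + x)
  => ( ( 2 * x ) - 1 ) <= 9
stmt 2: z := z - x  -- replace 0 occurrence(s) of z with (z - x)
  => ( ( 2 * x ) - 1 ) <= 9
stmt 1: y := y + x  -- replace 0 occurrence(s) of y with (y + x)
  => ( ( 2 * x ) - 1 ) <= 9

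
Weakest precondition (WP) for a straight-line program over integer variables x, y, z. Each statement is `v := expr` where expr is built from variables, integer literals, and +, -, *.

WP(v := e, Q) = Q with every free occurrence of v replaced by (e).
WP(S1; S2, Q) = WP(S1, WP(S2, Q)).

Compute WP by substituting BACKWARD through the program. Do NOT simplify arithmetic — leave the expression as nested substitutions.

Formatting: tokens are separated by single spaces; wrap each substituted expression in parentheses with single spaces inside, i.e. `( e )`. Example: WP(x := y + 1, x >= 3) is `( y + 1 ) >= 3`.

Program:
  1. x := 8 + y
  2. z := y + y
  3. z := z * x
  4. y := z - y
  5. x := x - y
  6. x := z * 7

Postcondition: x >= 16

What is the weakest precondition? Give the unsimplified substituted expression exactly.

Answer: ( ( ( y + y ) * ( 8 + y ) ) * 7 ) >= 16

Derivation:
post: x >= 16
stmt 6: x := z * 7  -- replace 1 occurrence(s) of x with (z * 7)
  => ( z * 7 ) >= 16
stmt 5: x := x - y  -- replace 0 occurrence(s) of x with (x - y)
  => ( z * 7 ) >= 16
stmt 4: y := z - y  -- replace 0 occurrence(s) of y with (z - y)
  => ( z * 7 ) >= 16
stmt 3: z := z * x  -- replace 1 occurrence(s) of z with (z * x)
  => ( ( z * x ) * 7 ) >= 16
stmt 2: z := y + y  -- replace 1 occurrence(s) of z with (y + y)
  => ( ( ( y + y ) * x ) * 7 ) >= 16
stmt 1: x := 8 + y  -- replace 1 occurrence(s) of x with (8 + y)
  => ( ( ( y + y ) * ( 8 + y ) ) * 7 ) >= 16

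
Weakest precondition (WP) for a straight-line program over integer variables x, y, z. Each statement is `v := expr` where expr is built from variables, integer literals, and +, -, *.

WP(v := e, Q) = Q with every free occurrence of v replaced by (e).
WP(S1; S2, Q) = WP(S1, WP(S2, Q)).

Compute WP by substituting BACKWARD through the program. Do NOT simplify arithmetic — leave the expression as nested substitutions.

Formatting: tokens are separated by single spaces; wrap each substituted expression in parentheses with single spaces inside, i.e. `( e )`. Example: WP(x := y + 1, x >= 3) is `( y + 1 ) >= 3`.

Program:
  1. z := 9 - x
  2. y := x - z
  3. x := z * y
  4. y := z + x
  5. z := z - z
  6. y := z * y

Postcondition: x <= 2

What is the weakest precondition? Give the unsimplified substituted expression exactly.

Answer: ( ( 9 - x ) * ( x - ( 9 - x ) ) ) <= 2

Derivation:
post: x <= 2
stmt 6: y := z * y  -- replace 0 occurrence(s) of y with (z * y)
  => x <= 2
stmt 5: z := z - z  -- replace 0 occurrence(s) of z with (z - z)
  => x <= 2
stmt 4: y := z + x  -- replace 0 occurrence(s) of y with (z + x)
  => x <= 2
stmt 3: x := z * y  -- replace 1 occurrence(s) of x with (z * y)
  => ( z * y ) <= 2
stmt 2: y := x - z  -- replace 1 occurrence(s) of y with (x - z)
  => ( z * ( x - z ) ) <= 2
stmt 1: z := 9 - x  -- replace 2 occurrence(s) of z with (9 - x)
  => ( ( 9 - x ) * ( x - ( 9 - x ) ) ) <= 2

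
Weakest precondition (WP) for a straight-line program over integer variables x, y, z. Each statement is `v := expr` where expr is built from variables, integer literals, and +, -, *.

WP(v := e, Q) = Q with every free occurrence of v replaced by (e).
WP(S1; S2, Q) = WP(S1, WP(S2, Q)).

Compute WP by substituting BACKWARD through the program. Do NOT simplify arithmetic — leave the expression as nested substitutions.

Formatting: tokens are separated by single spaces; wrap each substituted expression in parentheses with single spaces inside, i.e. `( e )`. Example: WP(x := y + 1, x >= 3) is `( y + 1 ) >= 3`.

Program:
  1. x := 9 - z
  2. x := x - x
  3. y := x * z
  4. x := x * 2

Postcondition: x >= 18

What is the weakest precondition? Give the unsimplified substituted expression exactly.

post: x >= 18
stmt 4: x := x * 2  -- replace 1 occurrence(s) of x with (x * 2)
  => ( x * 2 ) >= 18
stmt 3: y := x * z  -- replace 0 occurrence(s) of y with (x * z)
  => ( x * 2 ) >= 18
stmt 2: x := x - x  -- replace 1 occurrence(s) of x with (x - x)
  => ( ( x - x ) * 2 ) >= 18
stmt 1: x := 9 - z  -- replace 2 occurrence(s) of x with (9 - z)
  => ( ( ( 9 - z ) - ( 9 - z ) ) * 2 ) >= 18

Answer: ( ( ( 9 - z ) - ( 9 - z ) ) * 2 ) >= 18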